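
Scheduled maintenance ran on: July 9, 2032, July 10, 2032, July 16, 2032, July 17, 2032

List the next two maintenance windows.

The gap pattern 1, 6, 1 repeats every 2 events.
These are the Fridays and Saturdays of each week.
The following Friday is July 23, 2032.
Next Saturday: July 24, 2032.

July 23, 2032; July 24, 2032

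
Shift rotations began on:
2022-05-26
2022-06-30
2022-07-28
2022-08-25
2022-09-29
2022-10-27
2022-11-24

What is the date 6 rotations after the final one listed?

All Thursdays; the gaps (35, 28, 28, 35, 28, 28) vary with month length.
This is the last Thursday of each month.
December 2022 ends with Thursday 2022-12-29.
January 2023 ends with Thursday 2023-01-26.
Last Thursday of February 2023: 2023-02-23.
Last Thursday of March 2023: 2023-03-30.
April 2023 ends with Thursday 2023-04-27.
May 2023 ends with Thursday 2023-05-25.

2023-05-25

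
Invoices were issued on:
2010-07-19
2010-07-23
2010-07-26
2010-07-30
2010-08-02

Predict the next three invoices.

2010-08-06, 2010-08-09, 2010-08-13

The gap pattern 4, 3, 4, 3 repeats every 2 events.
These are the Mondays and Fridays of each week.
Next Friday: 2010-08-06.
Next Monday: 2010-08-09.
The following Friday is 2010-08-13.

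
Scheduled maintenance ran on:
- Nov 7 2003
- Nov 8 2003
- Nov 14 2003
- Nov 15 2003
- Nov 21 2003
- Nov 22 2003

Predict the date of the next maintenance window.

Nov 28 2003

The gap pattern 1, 6, 1, 6, 1 repeats every 2 events.
These are the Fridays and Saturdays of each week.
Next Friday: Nov 28 2003.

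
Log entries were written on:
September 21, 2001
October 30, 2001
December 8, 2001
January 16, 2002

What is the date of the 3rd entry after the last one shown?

The spacing is 39, 39, 39 days — always 39 days.
January 16, 2002 + 39 days = February 24, 2002.
February 24, 2002 + 39 days = April 4, 2002.
April 4, 2002 + 39 days = May 13, 2002.

May 13, 2002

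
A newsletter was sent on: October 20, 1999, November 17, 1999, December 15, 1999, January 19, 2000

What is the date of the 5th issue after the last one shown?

These are Wednesdays at 28- or 35-day spacing (28, 28, 35).
The pattern: 3rd Wednesday of the month.
3rd Wednesday of February 2000: February 16, 2000.
March 2000 — 3rd Wednesday is March 15, 2000.
April 2000 — 3rd Wednesday is April 19, 2000.
May 2000 — 3rd Wednesday is May 17, 2000.
3rd Wednesday of June 2000: June 21, 2000.

June 21, 2000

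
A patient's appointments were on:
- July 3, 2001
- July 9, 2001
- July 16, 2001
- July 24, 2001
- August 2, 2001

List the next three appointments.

August 12, 2001; August 23, 2001; September 4, 2001

Gaps: 6, 7, 8, 9 days — each gap is 1 larger than the previous one.
Next gap: 10 days. August 2, 2001 + 10 days = August 12, 2001.
Next gap: 11 days. August 12, 2001 + 11 days = August 23, 2001.
Next gap: 12 days. August 23, 2001 + 12 days = September 4, 2001.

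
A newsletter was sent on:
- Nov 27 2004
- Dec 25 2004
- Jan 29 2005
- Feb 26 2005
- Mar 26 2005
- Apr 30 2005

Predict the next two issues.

These are Saturdays with 28, 35, 28, 28, 35-day gaps.
Each is the final Saturday of its month — Jan 29 2005 is past the 28th, so '4th Saturday' doesn't fit.
May 2005 ends with Saturday May 28 2005.
June 2005 ends with Saturday Jun 25 2005.

May 28 2005, Jun 25 2005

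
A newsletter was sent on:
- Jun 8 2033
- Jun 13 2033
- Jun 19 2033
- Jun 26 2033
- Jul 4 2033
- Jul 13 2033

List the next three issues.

Jul 23 2033, Aug 3 2033, Aug 15 2033

The spacing grows by 1 each time: 5, 6, 7, 8, 9 days.
Next gap: 10 days. Jul 13 2033 + 10 days = Jul 23 2033.
Next gap: 11 days. Jul 23 2033 + 11 days = Aug 3 2033.
Next gap: 12 days. Aug 3 2033 + 12 days = Aug 15 2033.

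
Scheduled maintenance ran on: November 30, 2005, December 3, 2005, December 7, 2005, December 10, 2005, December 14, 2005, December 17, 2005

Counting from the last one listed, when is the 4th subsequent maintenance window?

December 31, 2005

Every event lands on a Wednesday or Saturday (gaps cycle 3, 4, 3, 4, 3).
So the schedule is: every Wednesday and Saturday.
Next Wednesday: December 21, 2005.
The following Saturday is December 24, 2005.
The following Wednesday is December 28, 2005.
The following Saturday is December 31, 2005.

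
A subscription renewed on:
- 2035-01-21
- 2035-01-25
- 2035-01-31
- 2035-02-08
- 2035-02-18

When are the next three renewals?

2035-03-02, 2035-03-16, 2035-04-01

Gaps: 4, 6, 8, 10 days — each gap is 2 larger than the previous one.
Next gap: 12 days. 2035-02-18 + 12 days = 2035-03-02.
Next gap: 14 days. 2035-03-02 + 14 days = 2035-03-16.
Next gap: 16 days. 2035-03-16 + 16 days = 2035-04-01.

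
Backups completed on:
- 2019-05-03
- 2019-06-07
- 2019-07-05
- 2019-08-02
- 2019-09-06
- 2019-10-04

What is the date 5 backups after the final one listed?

All dates are Fridays, 35, 28, 28, 35, 28 days apart.
Specifically, the 1st Friday of each month.
1st Friday of November 2019: 2019-11-01.
1st Friday of December 2019: 2019-12-06.
1st Friday of January 2020: 2020-01-03.
1st Friday of February 2020: 2020-02-07.
March 2020 — 1st Friday is 2020-03-06.

2020-03-06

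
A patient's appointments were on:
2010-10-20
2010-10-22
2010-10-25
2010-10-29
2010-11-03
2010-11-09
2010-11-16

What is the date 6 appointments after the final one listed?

2011-01-18

Gaps: 2, 3, 4, 5, 6, 7 days — each gap is 1 larger than the previous one.
Next gap: 8 days. 2010-11-16 + 8 days = 2010-11-24.
Next gap: 9 days. 2010-11-24 + 9 days = 2010-12-03.
Next gap: 10 days. 2010-12-03 + 10 days = 2010-12-13.
Next gap: 11 days. 2010-12-13 + 11 days = 2010-12-24.
Next gap: 12 days. 2010-12-24 + 12 days = 2011-01-05.
Next gap: 13 days. 2011-01-05 + 13 days = 2011-01-18.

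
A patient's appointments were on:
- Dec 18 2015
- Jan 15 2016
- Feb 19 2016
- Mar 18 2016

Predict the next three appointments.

Apr 15 2016, May 20 2016, Jun 17 2016

These are Fridays at 28- or 35-day spacing (28, 35, 28).
The pattern: 3rd Friday of the month.
April 2016 — 3rd Friday is Apr 15 2016.
May 2016 — 3rd Friday is May 20 2016.
3rd Friday of June 2016: Jun 17 2016.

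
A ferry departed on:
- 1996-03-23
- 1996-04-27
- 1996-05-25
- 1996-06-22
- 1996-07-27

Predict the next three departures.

1996-08-24, 1996-09-28, 1996-10-26

Gaps: 35, 28, 28, 35 days — a mix of 28 and 35. Every date is a Saturday.
Each is the 4th Saturday of its month.
August 1996 — 4th Saturday is 1996-08-24.
4th Saturday of September 1996: 1996-09-28.
October 1996 — 4th Saturday is 1996-10-26.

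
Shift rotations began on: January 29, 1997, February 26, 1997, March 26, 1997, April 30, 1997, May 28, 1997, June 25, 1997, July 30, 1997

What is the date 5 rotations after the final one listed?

December 31, 1997

All Wednesdays; the gaps (28, 28, 35, 28, 28, 35) vary with month length.
This is the last Wednesday of each month.
Last Wednesday of August 1997: August 27, 1997.
Last Wednesday of September 1997: September 24, 1997.
Last Wednesday of October 1997: October 29, 1997.
Last Wednesday of November 1997: November 26, 1997.
Last Wednesday of December 1997: December 31, 1997.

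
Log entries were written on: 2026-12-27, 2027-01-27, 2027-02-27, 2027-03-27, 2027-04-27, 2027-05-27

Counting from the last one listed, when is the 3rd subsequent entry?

Each date is the 27th; the gaps (31, 31, 28, 31, 30) track the month lengths.
The rule is the 27th of each month.
June 2027: 2027-06-27.
July 2027: 2027-07-27.
August 2027: 2027-08-27.

2027-08-27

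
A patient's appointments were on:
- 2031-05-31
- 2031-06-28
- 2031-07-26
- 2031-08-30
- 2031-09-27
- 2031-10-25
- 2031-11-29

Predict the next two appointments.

All Saturdays; the gaps (28, 28, 35, 28, 28, 35) vary with month length.
This is the last Saturday of each month.
December 2031 ends with Saturday 2031-12-27.
Last Saturday of January 2032: 2032-01-31.

2031-12-27, 2032-01-31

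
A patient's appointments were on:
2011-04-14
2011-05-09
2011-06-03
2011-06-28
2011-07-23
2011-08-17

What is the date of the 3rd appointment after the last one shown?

Every event comes 25 days after the last (25, 25, 25, 25, 25).
2011-08-17 + 25 days = 2011-09-11.
2011-09-11 + 25 days = 2011-10-06.
2011-10-06 + 25 days = 2011-10-31.

2011-10-31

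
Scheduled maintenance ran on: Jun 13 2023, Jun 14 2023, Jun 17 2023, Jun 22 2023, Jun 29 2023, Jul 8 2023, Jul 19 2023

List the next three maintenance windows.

Gaps: 1, 3, 5, 7, 9, 11 days — each gap is 2 larger than the previous one.
Next gap: 13 days. Jul 19 2023 + 13 days = Aug 1 2023.
Next gap: 15 days. Aug 1 2023 + 15 days = Aug 16 2023.
Next gap: 17 days. Aug 16 2023 + 17 days = Sep 2 2023.

Aug 1 2023, Aug 16 2023, Sep 2 2023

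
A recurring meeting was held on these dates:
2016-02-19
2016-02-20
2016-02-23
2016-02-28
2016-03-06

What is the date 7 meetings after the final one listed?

Gaps: 1, 3, 5, 7 days — each gap is 2 larger than the previous one.
Next gap: 9 days. 2016-03-06 + 9 days = 2016-03-15.
Next gap: 11 days. 2016-03-15 + 11 days = 2016-03-26.
Next gap: 13 days. 2016-03-26 + 13 days = 2016-04-08.
Next gap: 15 days. 2016-04-08 + 15 days = 2016-04-23.
Next gap: 17 days. 2016-04-23 + 17 days = 2016-05-10.
Next gap: 19 days. 2016-05-10 + 19 days = 2016-05-29.
Next gap: 21 days. 2016-05-29 + 21 days = 2016-06-19.

2016-06-19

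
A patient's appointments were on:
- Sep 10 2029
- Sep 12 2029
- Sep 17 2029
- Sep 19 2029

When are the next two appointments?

The gap pattern 2, 5, 2 repeats every 2 events.
These are the Mondays and Wednesdays of each week.
The following Monday is Sep 24 2029.
The following Wednesday is Sep 26 2029.

Sep 24 2029, Sep 26 2029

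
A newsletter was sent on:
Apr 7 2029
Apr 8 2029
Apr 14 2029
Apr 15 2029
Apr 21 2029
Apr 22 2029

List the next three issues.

Apr 28 2029, Apr 29 2029, May 5 2029

Gaps: 1, 6, 1, 6, 1 days — not constant, but cyclic with period 2.
The events fall on every Saturday and Sunday.
The following Saturday is Apr 28 2029.
The following Sunday is Apr 29 2029.
Next Saturday: May 5 2029.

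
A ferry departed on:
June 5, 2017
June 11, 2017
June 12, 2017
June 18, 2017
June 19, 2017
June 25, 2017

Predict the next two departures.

June 26, 2017; July 2, 2017

The gap pattern 6, 1, 6, 1, 6 repeats every 2 events.
These are the Mondays and Sundays of each week.
The following Monday is June 26, 2017.
Next Sunday: July 2, 2017.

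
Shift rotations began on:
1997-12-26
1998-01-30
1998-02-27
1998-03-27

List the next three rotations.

All Fridays; the gaps (35, 28, 28) vary with month length.
This is the last Friday of each month.
Last Friday of April 1998: 1998-04-24.
May 1998 ends with Friday 1998-05-29.
Last Friday of June 1998: 1998-06-26.

1998-04-24, 1998-05-29, 1998-06-26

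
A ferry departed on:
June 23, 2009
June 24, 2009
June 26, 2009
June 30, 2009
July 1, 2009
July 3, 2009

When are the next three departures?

July 7, 2009; July 8, 2009; July 10, 2009

Every event lands on a Tuesday or Wednesday or Friday (gaps cycle 1, 2, 4, 1, 2).
So the schedule is: every Tuesday, Wednesday and Friday.
Next Tuesday: July 7, 2009.
The following Wednesday is July 8, 2009.
The following Friday is July 10, 2009.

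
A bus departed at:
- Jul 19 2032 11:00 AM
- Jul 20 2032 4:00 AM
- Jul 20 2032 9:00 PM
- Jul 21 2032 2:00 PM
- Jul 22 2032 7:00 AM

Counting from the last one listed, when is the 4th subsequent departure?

Spacing: 17, 17, 17, 17 h — constant 17 h.
Jul 22 2032 7:00 AM + 17 h = Jul 23 2032 12:00 AM.
Jul 23 2032 12:00 AM + 17 h = Jul 23 2032 5:00 PM.
Jul 23 2032 5:00 PM + 17 h = Jul 24 2032 10:00 AM.
Jul 24 2032 10:00 AM + 17 h = Jul 25 2032 3:00 AM.

Jul 25 2032 3:00 AM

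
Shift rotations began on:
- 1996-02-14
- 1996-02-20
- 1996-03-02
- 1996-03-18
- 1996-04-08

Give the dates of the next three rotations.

1996-05-04, 1996-06-04, 1996-07-10

Intervals are 6, 11, 16, 21 days — an arithmetic progression with common difference 5.
Next gap: 26 days. 1996-04-08 + 26 days = 1996-05-04.
Next gap: 31 days. 1996-05-04 + 31 days = 1996-06-04.
Next gap: 36 days. 1996-06-04 + 36 days = 1996-07-10.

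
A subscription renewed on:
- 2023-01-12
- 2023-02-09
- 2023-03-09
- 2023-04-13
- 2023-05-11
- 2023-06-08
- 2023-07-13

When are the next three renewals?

2023-08-10, 2023-09-14, 2023-10-12

Gaps: 28, 28, 35, 28, 28, 35 days — a mix of 28 and 35. Every date is a Thursday.
Each is the 2nd Thursday of its month.
August 2023 — 2nd Thursday is 2023-08-10.
September 2023 — 2nd Thursday is 2023-09-14.
October 2023 — 2nd Thursday is 2023-10-12.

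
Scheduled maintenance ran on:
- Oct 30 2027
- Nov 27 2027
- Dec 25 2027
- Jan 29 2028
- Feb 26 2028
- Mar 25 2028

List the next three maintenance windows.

Apr 29 2028, May 27 2028, Jun 24 2028

Every date is a Saturday; gaps 28, 28, 35, 28, 28 days.
Each is the last Saturday of its month (at least one falls on the 29th or later, ruling out '4th Saturday').
Last Saturday of April 2028: Apr 29 2028.
Last Saturday of May 2028: May 27 2028.
Last Saturday of June 2028: Jun 24 2028.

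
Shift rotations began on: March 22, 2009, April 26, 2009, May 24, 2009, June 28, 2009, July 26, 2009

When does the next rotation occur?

Gaps: 35, 28, 35, 28 days — a mix of 28 and 35. Every date is a Sunday.
Each is the 4th Sunday of its month.
4th Sunday of August 2009: August 23, 2009.

August 23, 2009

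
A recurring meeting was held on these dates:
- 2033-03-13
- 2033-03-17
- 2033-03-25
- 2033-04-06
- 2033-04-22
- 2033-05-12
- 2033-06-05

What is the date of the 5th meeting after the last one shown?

2033-12-02

The spacing grows by 4 each time: 4, 8, 12, 16, 20, 24 days.
Next gap: 28 days. 2033-06-05 + 28 days = 2033-07-03.
Next gap: 32 days. 2033-07-03 + 32 days = 2033-08-04.
Next gap: 36 days. 2033-08-04 + 36 days = 2033-09-09.
Next gap: 40 days. 2033-09-09 + 40 days = 2033-10-19.
Next gap: 44 days. 2033-10-19 + 44 days = 2033-12-02.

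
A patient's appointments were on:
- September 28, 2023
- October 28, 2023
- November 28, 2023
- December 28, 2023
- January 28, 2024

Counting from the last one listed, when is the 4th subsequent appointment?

May 28, 2024

The day-of-month is always 28 (30, 31, 30, 31 days between events).
So this recurs on the 28th of each month.
Next: February 2024 → February 28, 2024.
Next: March 2024 → March 28, 2024.
Next: April 2024 → April 28, 2024.
Next: May 2024 → May 28, 2024.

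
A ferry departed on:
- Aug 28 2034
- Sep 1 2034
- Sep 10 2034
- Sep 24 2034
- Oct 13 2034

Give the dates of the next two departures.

Gaps: 4, 9, 14, 19 days — each gap is 5 larger than the previous one.
Next gap: 24 days. Oct 13 2034 + 24 days = Nov 6 2034.
Next gap: 29 days. Nov 6 2034 + 29 days = Dec 5 2034.

Nov 6 2034, Dec 5 2034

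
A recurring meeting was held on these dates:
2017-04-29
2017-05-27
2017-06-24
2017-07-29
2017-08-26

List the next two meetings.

These are Saturdays with 28, 28, 35, 28-day gaps.
Each is the final Saturday of its month — 2017-04-29 is past the 28th, so '4th Saturday' doesn't fit.
September 2017 ends with Saturday 2017-09-30.
Last Saturday of October 2017: 2017-10-28.

2017-09-30, 2017-10-28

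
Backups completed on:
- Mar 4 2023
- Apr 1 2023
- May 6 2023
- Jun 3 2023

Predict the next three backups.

These are Saturdays at 28- or 35-day spacing (28, 35, 28).
The pattern: 1st Saturday of the month.
July 2023 — 1st Saturday is Jul 1 2023.
1st Saturday of August 2023: Aug 5 2023.
1st Saturday of September 2023: Sep 2 2023.

Jul 1 2023, Aug 5 2023, Sep 2 2023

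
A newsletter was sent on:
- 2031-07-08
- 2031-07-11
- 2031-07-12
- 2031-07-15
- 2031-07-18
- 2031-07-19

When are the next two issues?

The gap pattern 3, 1, 3, 3, 1 repeats every 3 events.
These are the Tuesdays, Fridays and Saturdays of each week.
The following Tuesday is 2031-07-22.
Next Friday: 2031-07-25.

2031-07-22, 2031-07-25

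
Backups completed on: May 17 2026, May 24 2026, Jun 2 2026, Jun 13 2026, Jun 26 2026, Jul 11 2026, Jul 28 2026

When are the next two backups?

The spacing grows by 2 each time: 7, 9, 11, 13, 15, 17 days.
Next gap: 19 days. Jul 28 2026 + 19 days = Aug 16 2026.
Next gap: 21 days. Aug 16 2026 + 21 days = Sep 6 2026.

Aug 16 2026, Sep 6 2026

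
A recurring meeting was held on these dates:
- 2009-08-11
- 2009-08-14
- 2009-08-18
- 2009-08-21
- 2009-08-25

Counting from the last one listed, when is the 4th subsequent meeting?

2009-09-08

Every event lands on a Tuesday or Friday (gaps cycle 3, 4, 3, 4).
So the schedule is: every Tuesday and Friday.
Next Friday: 2009-08-28.
The following Tuesday is 2009-09-01.
Next Friday: 2009-09-04.
Next Tuesday: 2009-09-08.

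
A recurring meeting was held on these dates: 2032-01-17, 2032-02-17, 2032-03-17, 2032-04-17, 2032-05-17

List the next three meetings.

The day-of-month is always 17 (31, 29, 31, 30 days between events).
So this recurs on the 17th of each month.
Next: June 2032 → 2032-06-17.
July 2032: 2032-07-17.
August 2032: 2032-08-17.

2032-06-17, 2032-07-17, 2032-08-17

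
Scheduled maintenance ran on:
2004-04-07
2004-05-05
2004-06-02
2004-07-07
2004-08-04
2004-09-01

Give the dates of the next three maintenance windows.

2004-10-06, 2004-11-03, 2004-12-01

All dates are Wednesdays, 28, 28, 35, 28, 28 days apart.
Specifically, the 1st Wednesday of each month.
October 2004 — 1st Wednesday is 2004-10-06.
1st Wednesday of November 2004: 2004-11-03.
December 2004 — 1st Wednesday is 2004-12-01.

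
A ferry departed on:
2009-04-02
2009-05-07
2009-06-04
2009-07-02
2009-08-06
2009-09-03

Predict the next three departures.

2009-10-01, 2009-11-05, 2009-12-03

All dates are Thursdays, 35, 28, 28, 35, 28 days apart.
Specifically, the 1st Thursday of each month.
October 2009 — 1st Thursday is 2009-10-01.
1st Thursday of November 2009: 2009-11-05.
December 2009 — 1st Thursday is 2009-12-03.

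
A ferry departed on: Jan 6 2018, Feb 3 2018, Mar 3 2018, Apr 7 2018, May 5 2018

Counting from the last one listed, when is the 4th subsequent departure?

Sep 1 2018

Gaps: 28, 28, 35, 28 days — a mix of 28 and 35. Every date is a Saturday.
Each is the 1st Saturday of its month.
1st Saturday of June 2018: Jun 2 2018.
1st Saturday of July 2018: Jul 7 2018.
1st Saturday of August 2018: Aug 4 2018.
September 2018 — 1st Saturday is Sep 1 2018.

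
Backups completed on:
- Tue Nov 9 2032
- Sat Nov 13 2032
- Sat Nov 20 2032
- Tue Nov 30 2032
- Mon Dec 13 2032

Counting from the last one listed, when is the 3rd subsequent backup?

The spacing grows by 3 each time: 4, 7, 10, 13 days.
Next gap: 16 days. Mon Dec 13 2032 + 16 days = Wed Dec 29 2032.
Next gap: 19 days. Wed Dec 29 2032 + 19 days = Mon Jan 17 2033.
Next gap: 22 days. Mon Jan 17 2033 + 22 days = Tue Feb 8 2033.

Tue Feb 8 2033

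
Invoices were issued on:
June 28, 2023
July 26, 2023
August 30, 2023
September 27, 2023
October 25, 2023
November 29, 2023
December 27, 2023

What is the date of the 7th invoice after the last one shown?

July 31, 2024

Every date is a Wednesday; gaps 28, 35, 28, 28, 35, 28 days.
Each is the last Wednesday of its month (at least one falls on the 29th or later, ruling out '4th Wednesday').
Last Wednesday of January 2024: January 31, 2024.
February 2024 ends with Wednesday February 28, 2024.
Last Wednesday of March 2024: March 27, 2024.
April 2024 ends with Wednesday April 24, 2024.
Last Wednesday of May 2024: May 29, 2024.
June 2024 ends with Wednesday June 26, 2024.
Last Wednesday of July 2024: July 31, 2024.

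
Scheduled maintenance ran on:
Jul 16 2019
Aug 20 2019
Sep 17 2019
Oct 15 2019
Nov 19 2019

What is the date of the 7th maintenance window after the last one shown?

Jun 16 2020

All dates are Tuesdays, 35, 28, 28, 35 days apart.
Specifically, the 3rd Tuesday of each month.
December 2019 — 3rd Tuesday is Dec 17 2019.
January 2020 — 3rd Tuesday is Jan 21 2020.
3rd Tuesday of February 2020: Feb 18 2020.
3rd Tuesday of March 2020: Mar 17 2020.
April 2020 — 3rd Tuesday is Apr 21 2020.
May 2020 — 3rd Tuesday is May 19 2020.
June 2020 — 3rd Tuesday is Jun 16 2020.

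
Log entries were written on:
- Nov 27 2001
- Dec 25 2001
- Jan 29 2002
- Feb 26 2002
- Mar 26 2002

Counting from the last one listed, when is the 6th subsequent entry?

These are Tuesdays with 28, 35, 28, 28-day gaps.
Each is the final Tuesday of its month — Jan 29 2002 is past the 28th, so '4th Tuesday' doesn't fit.
April 2002 ends with Tuesday Apr 30 2002.
May 2002 ends with Tuesday May 28 2002.
Last Tuesday of June 2002: Jun 25 2002.
July 2002 ends with Tuesday Jul 30 2002.
Last Tuesday of August 2002: Aug 27 2002.
September 2002 ends with Tuesday Sep 24 2002.

Sep 24 2002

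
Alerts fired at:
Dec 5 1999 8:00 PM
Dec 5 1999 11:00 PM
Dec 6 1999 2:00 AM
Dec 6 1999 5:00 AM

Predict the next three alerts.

Dec 6 1999 8:00 AM, Dec 6 1999 11:00 AM, Dec 6 1999 2:00 PM

Gaps: 3, 3, 3 hours — each event is 3 hours after the previous one.
Dec 6 1999 5:00 AM + 3 h = Dec 6 1999 8:00 AM.
Dec 6 1999 8:00 AM + 3 h = Dec 6 1999 11:00 AM.
Dec 6 1999 11:00 AM + 3 h = Dec 6 1999 2:00 PM.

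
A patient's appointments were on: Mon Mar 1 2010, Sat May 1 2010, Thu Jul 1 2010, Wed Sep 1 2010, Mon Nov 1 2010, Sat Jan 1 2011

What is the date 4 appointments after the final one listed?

Thu Sep 1 2011

Gaps: 61, 61, 62, 61, 61 days — not constant. Every event is on the 1st of the month.
Pattern: the 1st of every 2 months.
March 2011: Tue Mar 1 2011.
Next: May 2011 → Sun May 1 2011.
July 2011: Fri Jul 1 2011.
September 2011: Thu Sep 1 2011.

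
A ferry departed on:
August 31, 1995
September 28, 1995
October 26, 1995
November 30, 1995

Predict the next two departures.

All Thursdays; the gaps (28, 28, 35) vary with month length.
This is the last Thursday of each month.
December 1995 ends with Thursday December 28, 1995.
Last Thursday of January 1996: January 25, 1996.

December 28, 1995; January 25, 1996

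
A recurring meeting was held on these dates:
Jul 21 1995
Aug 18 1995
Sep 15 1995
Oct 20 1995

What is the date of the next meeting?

Nov 17 1995

Gaps: 28, 28, 35 days — a mix of 28 and 35. Every date is a Friday.
Each is the 3rd Friday of its month.
3rd Friday of November 1995: Nov 17 1995.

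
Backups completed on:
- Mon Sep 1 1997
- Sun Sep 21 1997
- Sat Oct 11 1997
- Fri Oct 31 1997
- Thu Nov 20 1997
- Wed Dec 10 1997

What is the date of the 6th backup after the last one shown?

Every event comes 20 days after the last (20, 20, 20, 20, 20).
Wed Dec 10 1997 + 20 days = Tue Dec 30 1997.
Tue Dec 30 1997 + 20 days = Mon Jan 19 1998.
Mon Jan 19 1998 + 20 days = Sun Feb 8 1998.
Sun Feb 8 1998 + 20 days = Sat Feb 28 1998.
Sat Feb 28 1998 + 20 days = Fri Mar 20 1998.
Fri Mar 20 1998 + 20 days = Thu Apr 9 1998.

Thu Apr 9 1998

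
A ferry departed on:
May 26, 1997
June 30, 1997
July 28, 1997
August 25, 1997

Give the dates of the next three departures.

September 29, 1997; October 27, 1997; November 24, 1997

Every date is a Monday; gaps 35, 28, 28 days.
Each is the last Monday of its month (at least one falls on the 29th or later, ruling out '4th Monday').
Last Monday of September 1997: September 29, 1997.
Last Monday of October 1997: October 27, 1997.
November 1997 ends with Monday November 24, 1997.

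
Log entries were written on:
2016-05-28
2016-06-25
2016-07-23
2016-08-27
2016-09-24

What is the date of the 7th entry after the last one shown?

2017-04-22

Gaps: 28, 28, 35, 28 days — a mix of 28 and 35. Every date is a Saturday.
Each is the 4th Saturday of its month.
4th Saturday of October 2016: 2016-10-22.
November 2016 — 4th Saturday is 2016-11-26.
4th Saturday of December 2016: 2016-12-24.
4th Saturday of January 2017: 2017-01-28.
February 2017 — 4th Saturday is 2017-02-25.
March 2017 — 4th Saturday is 2017-03-25.
4th Saturday of April 2017: 2017-04-22.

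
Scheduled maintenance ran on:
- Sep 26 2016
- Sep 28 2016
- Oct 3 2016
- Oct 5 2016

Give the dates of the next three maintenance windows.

The gap pattern 2, 5, 2 repeats every 2 events.
These are the Mondays and Wednesdays of each week.
The following Monday is Oct 10 2016.
Next Wednesday: Oct 12 2016.
The following Monday is Oct 17 2016.

Oct 10 2016, Oct 12 2016, Oct 17 2016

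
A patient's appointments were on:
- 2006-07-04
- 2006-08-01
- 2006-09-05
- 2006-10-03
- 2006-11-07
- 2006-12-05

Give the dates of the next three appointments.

2007-01-02, 2007-02-06, 2007-03-06

These are Tuesdays at 28- or 35-day spacing (28, 35, 28, 35, 28).
The pattern: 1st Tuesday of the month.
1st Tuesday of January 2007: 2007-01-02.
1st Tuesday of February 2007: 2007-02-06.
1st Tuesday of March 2007: 2007-03-06.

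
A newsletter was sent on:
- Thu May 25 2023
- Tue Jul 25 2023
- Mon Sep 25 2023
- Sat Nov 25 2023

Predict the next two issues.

Each date is the 25th; the gaps (61, 62, 61) track the month lengths.
The rule is the 25th of every 2 months.
Next: January 2024 → Thu Jan 25 2024.
Next: March 2024 → Mon Mar 25 2024.

Thu Jan 25 2024, Mon Mar 25 2024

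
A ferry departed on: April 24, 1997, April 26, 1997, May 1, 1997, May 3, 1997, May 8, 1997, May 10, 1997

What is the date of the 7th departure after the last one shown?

June 5, 1997

Gaps: 2, 5, 2, 5, 2 days — not constant, but cyclic with period 2.
The events fall on every Thursday and Saturday.
The following Thursday is May 15, 1997.
Next Saturday: May 17, 1997.
The following Thursday is May 22, 1997.
Next Saturday: May 24, 1997.
Next Thursday: May 29, 1997.
The following Saturday is May 31, 1997.
The following Thursday is June 5, 1997.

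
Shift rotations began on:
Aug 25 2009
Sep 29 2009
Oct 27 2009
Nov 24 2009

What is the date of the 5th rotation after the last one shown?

Apr 27 2010

All Tuesdays; the gaps (35, 28, 28) vary with month length.
This is the last Tuesday of each month.
Last Tuesday of December 2009: Dec 29 2009.
January 2010 ends with Tuesday Jan 26 2010.
February 2010 ends with Tuesday Feb 23 2010.
March 2010 ends with Tuesday Mar 30 2010.
April 2010 ends with Tuesday Apr 27 2010.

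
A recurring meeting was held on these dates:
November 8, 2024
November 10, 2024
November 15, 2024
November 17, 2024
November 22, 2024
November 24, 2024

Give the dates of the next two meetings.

The gap pattern 2, 5, 2, 5, 2 repeats every 2 events.
These are the Fridays and Sundays of each week.
The following Friday is November 29, 2024.
The following Sunday is December 1, 2024.

November 29, 2024; December 1, 2024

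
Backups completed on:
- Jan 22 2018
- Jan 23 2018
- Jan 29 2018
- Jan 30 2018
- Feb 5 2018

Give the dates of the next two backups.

Every event lands on a Monday or Tuesday (gaps cycle 1, 6, 1, 6).
So the schedule is: every Monday and Tuesday.
The following Tuesday is Feb 6 2018.
The following Monday is Feb 12 2018.

Feb 6 2018, Feb 12 2018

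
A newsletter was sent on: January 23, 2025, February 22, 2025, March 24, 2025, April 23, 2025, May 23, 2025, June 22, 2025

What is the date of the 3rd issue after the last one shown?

September 20, 2025

Every event comes 30 days after the last (30, 30, 30, 30, 30).
June 22, 2025 + 30 days = July 22, 2025.
July 22, 2025 + 30 days = August 21, 2025.
August 21, 2025 + 30 days = September 20, 2025.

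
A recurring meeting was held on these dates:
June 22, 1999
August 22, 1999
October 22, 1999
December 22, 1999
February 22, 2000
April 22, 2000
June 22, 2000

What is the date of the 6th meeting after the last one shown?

June 22, 2001

Each date is the 22nd; the gaps (61, 61, 61, 62, 60, 61) track the month lengths.
The rule is the 22nd of every 2 months.
August 2000: August 22, 2000.
October 2000: October 22, 2000.
Next: December 2000 → December 22, 2000.
February 2001: February 22, 2001.
April 2001: April 22, 2001.
June 2001: June 22, 2001.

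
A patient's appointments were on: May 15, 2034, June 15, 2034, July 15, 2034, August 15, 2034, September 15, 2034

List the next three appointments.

October 15, 2034; November 15, 2034; December 15, 2034

Each date is the 15th; the gaps (31, 30, 31, 31) track the month lengths.
The rule is the 15th of each month.
October 2034: October 15, 2034.
Next: November 2034 → November 15, 2034.
December 2034: December 15, 2034.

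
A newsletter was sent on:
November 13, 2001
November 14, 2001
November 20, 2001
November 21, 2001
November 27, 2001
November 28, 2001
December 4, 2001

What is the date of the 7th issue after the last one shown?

December 26, 2001

Gaps: 1, 6, 1, 6, 1, 6 days — not constant, but cyclic with period 2.
The events fall on every Tuesday and Wednesday.
Next Wednesday: December 5, 2001.
The following Tuesday is December 11, 2001.
Next Wednesday: December 12, 2001.
The following Tuesday is December 18, 2001.
The following Wednesday is December 19, 2001.
Next Tuesday: December 25, 2001.
The following Wednesday is December 26, 2001.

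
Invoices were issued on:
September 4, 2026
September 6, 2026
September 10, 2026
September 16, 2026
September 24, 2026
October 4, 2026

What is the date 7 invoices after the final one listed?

The spacing grows by 2 each time: 2, 4, 6, 8, 10 days.
Next gap: 12 days. October 4, 2026 + 12 days = October 16, 2026.
Next gap: 14 days. October 16, 2026 + 14 days = October 30, 2026.
Next gap: 16 days. October 30, 2026 + 16 days = November 15, 2026.
Next gap: 18 days. November 15, 2026 + 18 days = December 3, 2026.
Next gap: 20 days. December 3, 2026 + 20 days = December 23, 2026.
Next gap: 22 days. December 23, 2026 + 22 days = January 14, 2027.
Next gap: 24 days. January 14, 2027 + 24 days = February 7, 2027.

February 7, 2027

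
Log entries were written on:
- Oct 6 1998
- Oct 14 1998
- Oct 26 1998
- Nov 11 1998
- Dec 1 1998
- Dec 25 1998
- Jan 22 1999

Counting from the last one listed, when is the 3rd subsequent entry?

The spacing grows by 4 each time: 8, 12, 16, 20, 24, 28 days.
Next gap: 32 days. Jan 22 1999 + 32 days = Feb 23 1999.
Next gap: 36 days. Feb 23 1999 + 36 days = Mar 31 1999.
Next gap: 40 days. Mar 31 1999 + 40 days = May 10 1999.

May 10 1999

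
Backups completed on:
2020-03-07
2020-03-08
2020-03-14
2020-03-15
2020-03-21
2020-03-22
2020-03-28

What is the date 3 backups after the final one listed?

2020-04-05

The gap pattern 1, 6, 1, 6, 1, 6 repeats every 2 events.
These are the Saturdays and Sundays of each week.
The following Sunday is 2020-03-29.
The following Saturday is 2020-04-04.
The following Sunday is 2020-04-05.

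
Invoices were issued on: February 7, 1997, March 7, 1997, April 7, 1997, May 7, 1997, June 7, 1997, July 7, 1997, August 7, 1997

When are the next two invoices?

September 7, 1997; October 7, 1997

Each date is the 7th; the gaps (28, 31, 30, 31, 30, 31) track the month lengths.
The rule is the 7th of each month.
September 1997: September 7, 1997.
Next: October 1997 → October 7, 1997.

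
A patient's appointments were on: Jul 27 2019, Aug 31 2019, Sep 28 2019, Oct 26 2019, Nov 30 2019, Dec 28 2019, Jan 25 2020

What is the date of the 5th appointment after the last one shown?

These are Saturdays with 35, 28, 28, 35, 28, 28-day gaps.
Each is the final Saturday of its month — Aug 31 2019 is past the 28th, so '4th Saturday' doesn't fit.
Last Saturday of February 2020: Feb 29 2020.
March 2020 ends with Saturday Mar 28 2020.
April 2020 ends with Saturday Apr 25 2020.
Last Saturday of May 2020: May 30 2020.
Last Saturday of June 2020: Jun 27 2020.

Jun 27 2020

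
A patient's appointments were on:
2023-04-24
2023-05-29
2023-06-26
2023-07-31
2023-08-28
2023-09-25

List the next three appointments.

2023-10-30, 2023-11-27, 2023-12-25

All Mondays; the gaps (35, 28, 35, 28, 28) vary with month length.
This is the last Monday of each month.
October 2023 ends with Monday 2023-10-30.
Last Monday of November 2023: 2023-11-27.
Last Monday of December 2023: 2023-12-25.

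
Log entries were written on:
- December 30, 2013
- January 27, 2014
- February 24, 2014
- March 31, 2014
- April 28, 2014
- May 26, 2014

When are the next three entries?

All Mondays; the gaps (28, 28, 35, 28, 28) vary with month length.
This is the last Monday of each month.
June 2014 ends with Monday June 30, 2014.
July 2014 ends with Monday July 28, 2014.
Last Monday of August 2014: August 25, 2014.

June 30, 2014; July 28, 2014; August 25, 2014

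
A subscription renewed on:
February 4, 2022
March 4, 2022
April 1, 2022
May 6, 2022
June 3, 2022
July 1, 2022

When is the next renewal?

All dates are Fridays, 28, 28, 35, 28, 28 days apart.
Specifically, the 1st Friday of each month.
August 2022 — 1st Friday is August 5, 2022.

August 5, 2022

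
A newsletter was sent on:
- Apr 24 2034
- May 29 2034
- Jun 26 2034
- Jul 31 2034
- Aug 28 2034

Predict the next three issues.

Sep 25 2034, Oct 30 2034, Nov 27 2034

Every date is a Monday; gaps 35, 28, 35, 28 days.
Each is the last Monday of its month (at least one falls on the 29th or later, ruling out '4th Monday').
Last Monday of September 2034: Sep 25 2034.
October 2034 ends with Monday Oct 30 2034.
Last Monday of November 2034: Nov 27 2034.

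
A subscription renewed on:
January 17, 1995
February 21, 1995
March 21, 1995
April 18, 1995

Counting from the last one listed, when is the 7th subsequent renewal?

November 21, 1995

All dates are Tuesdays, 35, 28, 28 days apart.
Specifically, the 3rd Tuesday of each month.
3rd Tuesday of May 1995: May 16, 1995.
3rd Tuesday of June 1995: June 20, 1995.
July 1995 — 3rd Tuesday is July 18, 1995.
3rd Tuesday of August 1995: August 15, 1995.
3rd Tuesday of September 1995: September 19, 1995.
3rd Tuesday of October 1995: October 17, 1995.
3rd Tuesday of November 1995: November 21, 1995.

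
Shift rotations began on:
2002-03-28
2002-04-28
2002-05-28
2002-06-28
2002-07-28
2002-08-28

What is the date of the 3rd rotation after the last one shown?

2002-11-28

Gaps: 31, 30, 31, 30, 31 days — not constant. Every event is on the 28th of the month.
Pattern: the 28th of each month.
Next: September 2002 → 2002-09-28.
Next: October 2002 → 2002-10-28.
November 2002: 2002-11-28.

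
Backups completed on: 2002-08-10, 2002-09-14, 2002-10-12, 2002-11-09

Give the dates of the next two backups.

These are Saturdays at 28- or 35-day spacing (35, 28, 28).
The pattern: 2nd Saturday of the month.
2nd Saturday of December 2002: 2002-12-14.
2nd Saturday of January 2003: 2003-01-11.

2002-12-14, 2003-01-11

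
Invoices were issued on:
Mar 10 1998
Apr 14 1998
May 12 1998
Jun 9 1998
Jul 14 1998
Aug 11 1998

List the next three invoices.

Gaps: 35, 28, 28, 35, 28 days — a mix of 28 and 35. Every date is a Tuesday.
Each is the 2nd Tuesday of its month.
September 1998 — 2nd Tuesday is Sep 8 1998.
October 1998 — 2nd Tuesday is Oct 13 1998.
2nd Tuesday of November 1998: Nov 10 1998.

Sep 8 1998, Oct 13 1998, Nov 10 1998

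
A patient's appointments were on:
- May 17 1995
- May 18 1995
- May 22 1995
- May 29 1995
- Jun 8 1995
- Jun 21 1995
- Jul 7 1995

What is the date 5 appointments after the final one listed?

Gaps: 1, 4, 7, 10, 13, 16 days — each gap is 3 larger than the previous one.
Next gap: 19 days. Jul 7 1995 + 19 days = Jul 26 1995.
Next gap: 22 days. Jul 26 1995 + 22 days = Aug 17 1995.
Next gap: 25 days. Aug 17 1995 + 25 days = Sep 11 1995.
Next gap: 28 days. Sep 11 1995 + 28 days = Oct 9 1995.
Next gap: 31 days. Oct 9 1995 + 31 days = Nov 9 1995.

Nov 9 1995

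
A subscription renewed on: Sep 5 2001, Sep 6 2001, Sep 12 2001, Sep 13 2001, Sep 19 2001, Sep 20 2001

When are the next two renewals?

Sep 26 2001, Sep 27 2001

Gaps: 1, 6, 1, 6, 1 days — not constant, but cyclic with period 2.
The events fall on every Wednesday and Thursday.
The following Wednesday is Sep 26 2001.
Next Thursday: Sep 27 2001.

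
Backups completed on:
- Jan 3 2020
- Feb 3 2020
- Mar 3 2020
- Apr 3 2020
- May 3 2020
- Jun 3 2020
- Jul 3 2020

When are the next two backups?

Aug 3 2020, Sep 3 2020

Each date is the 3rd; the gaps (31, 29, 31, 30, 31, 30) track the month lengths.
The rule is the 3rd of each month.
Next: August 2020 → Aug 3 2020.
September 2020: Sep 3 2020.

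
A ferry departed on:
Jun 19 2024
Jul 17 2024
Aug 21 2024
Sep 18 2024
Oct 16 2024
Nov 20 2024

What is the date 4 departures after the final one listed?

All dates are Wednesdays, 28, 35, 28, 28, 35 days apart.
Specifically, the 3rd Wednesday of each month.
December 2024 — 3rd Wednesday is Dec 18 2024.
3rd Wednesday of January 2025: Jan 15 2025.
February 2025 — 3rd Wednesday is Feb 19 2025.
3rd Wednesday of March 2025: Mar 19 2025.

Mar 19 2025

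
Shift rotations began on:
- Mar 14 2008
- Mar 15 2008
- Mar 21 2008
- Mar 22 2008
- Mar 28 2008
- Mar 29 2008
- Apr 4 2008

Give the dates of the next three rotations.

Apr 5 2008, Apr 11 2008, Apr 12 2008

The gap pattern 1, 6, 1, 6, 1, 6 repeats every 2 events.
These are the Fridays and Saturdays of each week.
Next Saturday: Apr 5 2008.
Next Friday: Apr 11 2008.
The following Saturday is Apr 12 2008.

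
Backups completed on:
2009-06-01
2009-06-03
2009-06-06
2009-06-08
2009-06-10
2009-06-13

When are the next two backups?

Every event lands on a Monday or Wednesday or Saturday (gaps cycle 2, 3, 2, 2, 3).
So the schedule is: every Monday, Wednesday and Saturday.
Next Monday: 2009-06-15.
Next Wednesday: 2009-06-17.

2009-06-15, 2009-06-17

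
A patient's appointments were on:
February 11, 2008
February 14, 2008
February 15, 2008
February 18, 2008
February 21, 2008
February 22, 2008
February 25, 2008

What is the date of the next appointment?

February 28, 2008

Every event lands on a Monday or Thursday or Friday (gaps cycle 3, 1, 3, 3, 1, 3).
So the schedule is: every Monday, Thursday and Friday.
The following Thursday is February 28, 2008.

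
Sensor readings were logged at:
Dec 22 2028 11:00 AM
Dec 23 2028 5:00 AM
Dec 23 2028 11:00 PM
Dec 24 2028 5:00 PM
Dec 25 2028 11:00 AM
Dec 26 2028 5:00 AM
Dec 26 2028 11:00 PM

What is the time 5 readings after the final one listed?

Gaps: 18, 18, 18, 18, 18, 18 hours — each event is 18 hours after the previous one.
Dec 26 2028 11:00 PM + 18 h = Dec 27 2028 5:00 PM.
Dec 27 2028 5:00 PM + 18 h = Dec 28 2028 11:00 AM.
Dec 28 2028 11:00 AM + 18 h = Dec 29 2028 5:00 AM.
Dec 29 2028 5:00 AM + 18 h = Dec 29 2028 11:00 PM.
Dec 29 2028 11:00 PM + 18 h = Dec 30 2028 5:00 PM.

Dec 30 2028 5:00 PM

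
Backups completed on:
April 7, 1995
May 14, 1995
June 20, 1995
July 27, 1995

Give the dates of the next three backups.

September 2, 1995; October 9, 1995; November 15, 1995

Gaps between consecutive events: 37, 37, 37 days — a constant 37-day interval.
July 27, 1995 + 37 days = September 2, 1995.
September 2, 1995 + 37 days = October 9, 1995.
October 9, 1995 + 37 days = November 15, 1995.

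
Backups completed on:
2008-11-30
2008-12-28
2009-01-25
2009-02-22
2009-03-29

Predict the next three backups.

All Sundays; the gaps (28, 28, 28, 35) vary with month length.
This is the last Sunday of each month.
April 2009 ends with Sunday 2009-04-26.
Last Sunday of May 2009: 2009-05-31.
Last Sunday of June 2009: 2009-06-28.

2009-04-26, 2009-05-31, 2009-06-28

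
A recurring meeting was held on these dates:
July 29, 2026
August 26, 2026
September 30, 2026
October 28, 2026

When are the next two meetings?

These are Wednesdays with 28, 35, 28-day gaps.
Each is the final Wednesday of its month — July 29, 2026 is past the 28th, so '4th Wednesday' doesn't fit.
November 2026 ends with Wednesday November 25, 2026.
Last Wednesday of December 2026: December 30, 2026.

November 25, 2026; December 30, 2026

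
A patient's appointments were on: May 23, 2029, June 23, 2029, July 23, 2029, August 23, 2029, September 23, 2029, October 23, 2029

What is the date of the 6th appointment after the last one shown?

April 23, 2030

The day-of-month is always 23 (31, 30, 31, 31, 30 days between events).
So this recurs on the 23rd of each month.
Next: November 2029 → November 23, 2029.
Next: December 2029 → December 23, 2029.
Next: January 2030 → January 23, 2030.
February 2030: February 23, 2030.
March 2030: March 23, 2030.
April 2030: April 23, 2030.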